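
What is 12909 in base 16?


Divide by 16 repeatedly:
12909 ÷ 16 = 806 remainder 13 (D)
806 ÷ 16 = 50 remainder 6 (6)
50 ÷ 16 = 3 remainder 2 (2)
3 ÷ 16 = 0 remainder 3 (3)
Reading remainders bottom-up:
= 0x326D


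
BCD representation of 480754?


Each digit → 4-bit binary:
  4 → 0100
  8 → 1000
  0 → 0000
  7 → 0111
  5 → 0101
  4 → 0100
= 0100 1000 0000 0111 0101 0100


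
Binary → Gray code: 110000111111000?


Binary: 110000111111000
Gray code: G = B XOR (B >> 1)
B >> 1 = 011000011111100
110000111111000 XOR 011000011111100:
  1 XOR 0 = 1
  1 XOR 1 = 0
  0 XOR 1 = 1
  0 XOR 0 = 0
  0 XOR 0 = 0
  0 XOR 0 = 0
  1 XOR 0 = 1
  1 XOR 1 = 0
  1 XOR 1 = 0
  1 XOR 1 = 0
  1 XOR 1 = 0
  1 XOR 1 = 0
  0 XOR 1 = 1
  0 XOR 0 = 0
  0 XOR 0 = 0
= 101000100000100


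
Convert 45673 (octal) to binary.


Each octal digit → 3 binary bits:
  4 = 100
  5 = 101
  6 = 110
  7 = 111
  3 = 011
Concatenate: 100 101 110 111 011
= 100101110111011


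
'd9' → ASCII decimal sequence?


String: 'd9'  (2 characters)
Per-character ASCII lookup:
  'd': lowercase starts at 97: 'd' = 97 + 3 = 100
  '9': digits start at 48: '9' = 48 + 9 = 57
= 100 57


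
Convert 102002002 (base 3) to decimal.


Positional values (base 3):
  2 × 3^0 = 2 × 1 = 2
  0 × 3^1 = 0 × 3 = 0
  0 × 3^2 = 0 × 9 = 0
  2 × 3^3 = 2 × 27 = 54
  0 × 3^4 = 0 × 81 = 0
  0 × 3^5 = 0 × 243 = 0
  2 × 3^6 = 2 × 729 = 1458
  0 × 3^7 = 0 × 2187 = 0
  1 × 3^8 = 1 × 6561 = 6561
Sum = 2 + 0 + 0 + 54 + 0 + 0 + 1458 + 0 + 6561
= 8075


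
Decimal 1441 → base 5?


Divide by 5 repeatedly:
1441 ÷ 5 = 288 remainder 1
288 ÷ 5 = 57 remainder 3
57 ÷ 5 = 11 remainder 2
11 ÷ 5 = 2 remainder 1
2 ÷ 5 = 0 remainder 2
Reading remainders bottom-up:
= 21231


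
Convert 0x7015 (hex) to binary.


Each hex digit → 4 binary bits:
  7 = 0111
  0 = 0000
  1 = 0001
  5 = 0101
Concatenate: 0111 0000 0001 0101
= 0111000000010101


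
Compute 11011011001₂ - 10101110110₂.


Align and subtract column by column (LSB to MSB, borrowing when needed):
  11011011001
- 10101110110
  -----------
  col 0: (1 - 0 borrow-in) - 0 → 1 - 0 = 1, borrow out 0
  col 1: (0 - 0 borrow-in) - 1 → borrow from next column: (0+2) - 1 = 1, borrow out 1
  col 2: (0 - 1 borrow-in) - 1 → borrow from next column: (-1+2) - 1 = 0, borrow out 1
  col 3: (1 - 1 borrow-in) - 0 → 0 - 0 = 0, borrow out 0
  col 4: (1 - 0 borrow-in) - 1 → 1 - 1 = 0, borrow out 0
  col 5: (0 - 0 borrow-in) - 1 → borrow from next column: (0+2) - 1 = 1, borrow out 1
  col 6: (1 - 1 borrow-in) - 1 → borrow from next column: (0+2) - 1 = 1, borrow out 1
  col 7: (1 - 1 borrow-in) - 0 → 0 - 0 = 0, borrow out 0
  col 8: (0 - 0 borrow-in) - 1 → borrow from next column: (0+2) - 1 = 1, borrow out 1
  col 9: (1 - 1 borrow-in) - 0 → 0 - 0 = 0, borrow out 0
  col 10: (1 - 0 borrow-in) - 1 → 1 - 1 = 0, borrow out 0
Reading bits MSB→LSB: 00101100011
Strip leading zeros: 101100011
= 101100011


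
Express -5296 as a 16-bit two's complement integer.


Original: 0001010010110000
Step 1 - Invert all bits: 1110101101001111
Step 2 - Add 1: 1110101101001111 + 1
= 1110101101010000 (represents -5296)


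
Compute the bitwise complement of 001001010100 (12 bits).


Original: 001001010100
Invert all bits:
  bit 0: 0 → 1
  bit 1: 0 → 1
  bit 2: 1 → 0
  bit 3: 0 → 1
  bit 4: 0 → 1
  bit 5: 1 → 0
  bit 6: 0 → 1
  bit 7: 1 → 0
  bit 8: 0 → 1
  bit 9: 1 → 0
  bit 10: 0 → 1
  bit 11: 0 → 1
= 110110101011


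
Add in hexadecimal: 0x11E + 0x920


Align and add column by column (LSB to MSB, each column mod 16 with carry):
  011E
+ 0920
  ----
  col 0: E(14) + 0(0) + 0 (carry in) = 14 → E(14), carry out 0
  col 1: 1(1) + 2(2) + 0 (carry in) = 3 → 3(3), carry out 0
  col 2: 1(1) + 9(9) + 0 (carry in) = 10 → A(10), carry out 0
  col 3: 0(0) + 0(0) + 0 (carry in) = 0 → 0(0), carry out 0
Reading digits MSB→LSB: 0A3E
Strip leading zeros: A3E
= 0xA3E


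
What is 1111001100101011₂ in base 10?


Positional values:
Bit 0: 1 × 2^0 = 1
Bit 1: 1 × 2^1 = 2
Bit 3: 1 × 2^3 = 8
Bit 5: 1 × 2^5 = 32
Bit 8: 1 × 2^8 = 256
Bit 9: 1 × 2^9 = 512
Bit 12: 1 × 2^12 = 4096
Bit 13: 1 × 2^13 = 8192
Bit 14: 1 × 2^14 = 16384
Bit 15: 1 × 2^15 = 32768
Sum = 1 + 2 + 8 + 32 + 256 + 512 + 4096 + 8192 + 16384 + 32768
= 62251


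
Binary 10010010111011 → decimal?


Positional values:
Bit 0: 1 × 2^0 = 1
Bit 1: 1 × 2^1 = 2
Bit 3: 1 × 2^3 = 8
Bit 4: 1 × 2^4 = 16
Bit 5: 1 × 2^5 = 32
Bit 7: 1 × 2^7 = 128
Bit 10: 1 × 2^10 = 1024
Bit 13: 1 × 2^13 = 8192
Sum = 1 + 2 + 8 + 16 + 32 + 128 + 1024 + 8192
= 9403


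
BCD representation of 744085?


Each digit → 4-bit binary:
  7 → 0111
  4 → 0100
  4 → 0100
  0 → 0000
  8 → 1000
  5 → 0101
= 0111 0100 0100 0000 1000 0101


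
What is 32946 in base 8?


Divide by 8 repeatedly:
32946 ÷ 8 = 4118 remainder 2
4118 ÷ 8 = 514 remainder 6
514 ÷ 8 = 64 remainder 2
64 ÷ 8 = 8 remainder 0
8 ÷ 8 = 1 remainder 0
1 ÷ 8 = 0 remainder 1
Reading remainders bottom-up:
= 0o100262


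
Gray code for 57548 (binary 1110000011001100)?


Binary: 1110000011001100
Gray code: G = B XOR (B >> 1)
B >> 1 = 0111000001100110
1110000011001100 XOR 0111000001100110:
  1 XOR 0 = 1
  1 XOR 1 = 0
  1 XOR 1 = 0
  0 XOR 1 = 1
  0 XOR 0 = 0
  0 XOR 0 = 0
  0 XOR 0 = 0
  0 XOR 0 = 0
  1 XOR 0 = 1
  1 XOR 1 = 0
  0 XOR 1 = 1
  0 XOR 0 = 0
  1 XOR 0 = 1
  1 XOR 1 = 0
  0 XOR 1 = 1
  0 XOR 0 = 0
= 1001000010101010


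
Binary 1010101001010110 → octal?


Group into 3-bit groups: 001010101001010110
  001 = 1
  010 = 2
  101 = 5
  001 = 1
  010 = 2
  110 = 6
= 0o125126


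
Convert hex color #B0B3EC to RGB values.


Hex: #B0B3EC
R = B0₁₆ = 176
G = B3₁₆ = 179
B = EC₁₆ = 236
= RGB(176, 179, 236)


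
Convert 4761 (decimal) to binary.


Divide by 2 repeatedly:
4761 ÷ 2 = 2380 remainder 1
2380 ÷ 2 = 1190 remainder 0
1190 ÷ 2 = 595 remainder 0
595 ÷ 2 = 297 remainder 1
297 ÷ 2 = 148 remainder 1
148 ÷ 2 = 74 remainder 0
74 ÷ 2 = 37 remainder 0
37 ÷ 2 = 18 remainder 1
18 ÷ 2 = 9 remainder 0
9 ÷ 2 = 4 remainder 1
4 ÷ 2 = 2 remainder 0
2 ÷ 2 = 1 remainder 0
1 ÷ 2 = 0 remainder 1
Reading remainders bottom-up:
= 1001010011001


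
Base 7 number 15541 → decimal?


Positional values (base 7):
  1 × 7^0 = 1 × 1 = 1
  4 × 7^1 = 4 × 7 = 28
  5 × 7^2 = 5 × 49 = 245
  5 × 7^3 = 5 × 343 = 1715
  1 × 7^4 = 1 × 2401 = 2401
Sum = 1 + 28 + 245 + 1715 + 2401
= 4390


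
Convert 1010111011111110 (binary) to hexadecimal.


Group into 4-bit nibbles: 1010111011111110
  1010 = A
  1110 = E
  1111 = F
  1110 = E
= 0xAEFE


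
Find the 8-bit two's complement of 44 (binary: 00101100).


Original: 00101100
Step 1 - Invert all bits: 11010011
Step 2 - Add 1: 11010011 + 1
= 11010100 (represents -44)


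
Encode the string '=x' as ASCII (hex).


String: '=x'  (2 characters)
Per-character ASCII lookup:
  '=': special character: '=' = 61 → 0x3D
  'x': lowercase starts at 97: 'x' = 97 + 23 = 120 → 0x78
= 0x3D 0x78


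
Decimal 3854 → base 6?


Divide by 6 repeatedly:
3854 ÷ 6 = 642 remainder 2
642 ÷ 6 = 107 remainder 0
107 ÷ 6 = 17 remainder 5
17 ÷ 6 = 2 remainder 5
2 ÷ 6 = 0 remainder 2
Reading remainders bottom-up:
= 25502


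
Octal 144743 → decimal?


Positional values:
Position 0: 3 × 8^0 = 3
Position 1: 4 × 8^1 = 32
Position 2: 7 × 8^2 = 448
Position 3: 4 × 8^3 = 2048
Position 4: 4 × 8^4 = 16384
Position 5: 1 × 8^5 = 32768
Sum = 3 + 32 + 448 + 2048 + 16384 + 32768
= 51683


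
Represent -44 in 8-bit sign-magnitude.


Sign bit: 1 (negative)
Magnitude: 44 = 0101100
= 10101100


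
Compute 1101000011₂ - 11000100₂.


Align and subtract column by column (LSB to MSB, borrowing when needed):
  1101000011
- 0011000100
  ----------
  col 0: (1 - 0 borrow-in) - 0 → 1 - 0 = 1, borrow out 0
  col 1: (1 - 0 borrow-in) - 0 → 1 - 0 = 1, borrow out 0
  col 2: (0 - 0 borrow-in) - 1 → borrow from next column: (0+2) - 1 = 1, borrow out 1
  col 3: (0 - 1 borrow-in) - 0 → borrow from next column: (-1+2) - 0 = 1, borrow out 1
  col 4: (0 - 1 borrow-in) - 0 → borrow from next column: (-1+2) - 0 = 1, borrow out 1
  col 5: (0 - 1 borrow-in) - 0 → borrow from next column: (-1+2) - 0 = 1, borrow out 1
  col 6: (1 - 1 borrow-in) - 1 → borrow from next column: (0+2) - 1 = 1, borrow out 1
  col 7: (0 - 1 borrow-in) - 1 → borrow from next column: (-1+2) - 1 = 0, borrow out 1
  col 8: (1 - 1 borrow-in) - 0 → 0 - 0 = 0, borrow out 0
  col 9: (1 - 0 borrow-in) - 0 → 1 - 0 = 1, borrow out 0
Reading bits MSB→LSB: 1001111111
Strip leading zeros: 1001111111
= 1001111111


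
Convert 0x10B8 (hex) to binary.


Each hex digit → 4 binary bits:
  1 = 0001
  0 = 0000
  B = 1011
  8 = 1000
Concatenate: 0001 0000 1011 1000
= 0001000010111000


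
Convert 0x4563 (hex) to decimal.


Positional values:
Position 0: 3 × 16^0 = 3 × 1 = 3
Position 1: 6 × 16^1 = 6 × 16 = 96
Position 2: 5 × 16^2 = 5 × 256 = 1280
Position 3: 4 × 16^3 = 4 × 4096 = 16384
Sum = 3 + 96 + 1280 + 16384
= 17763


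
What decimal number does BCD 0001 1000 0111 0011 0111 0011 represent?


Each 4-bit group → digit:
  0001 → 1
  1000 → 8
  0111 → 7
  0011 → 3
  0111 → 7
  0011 → 3
= 187373


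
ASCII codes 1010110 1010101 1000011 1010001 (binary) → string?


Codes (binary): 1010110 1010101 1000011 1010001
Per-code ASCII lookup:
  1010110 = 86  (range 65-90: uppercase, 86 - 65 = 21) → 'V'
  1010101 = 85  (range 65-90: uppercase, 85 - 65 = 20) → 'U'
  1000011 = 67  (range 65-90: uppercase, 67 - 65 = 2) → 'C'
  1010001 = 81  (range 65-90: uppercase, 81 - 65 = 16) → 'Q'
= 'VUCQ'


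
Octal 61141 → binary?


Each octal digit → 3 binary bits:
  6 = 110
  1 = 001
  1 = 001
  4 = 100
  1 = 001
Concatenate: 110 001 001 100 001
= 110001001100001


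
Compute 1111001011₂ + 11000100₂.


Align and add column by column (LSB to MSB, carry propagating):
  01111001011
+ 00011000100
  -----------
  col 0: 1 + 0 + 0 (carry in) = 1 → bit 1, carry out 0
  col 1: 1 + 0 + 0 (carry in) = 1 → bit 1, carry out 0
  col 2: 0 + 1 + 0 (carry in) = 1 → bit 1, carry out 0
  col 3: 1 + 0 + 0 (carry in) = 1 → bit 1, carry out 0
  col 4: 0 + 0 + 0 (carry in) = 0 → bit 0, carry out 0
  col 5: 0 + 0 + 0 (carry in) = 0 → bit 0, carry out 0
  col 6: 1 + 1 + 0 (carry in) = 2 → bit 0, carry out 1
  col 7: 1 + 1 + 1 (carry in) = 3 → bit 1, carry out 1
  col 8: 1 + 0 + 1 (carry in) = 2 → bit 0, carry out 1
  col 9: 1 + 0 + 1 (carry in) = 2 → bit 0, carry out 1
  col 10: 0 + 0 + 1 (carry in) = 1 → bit 1, carry out 0
Reading bits MSB→LSB: 10010001111
Strip leading zeros: 10010001111
= 10010001111


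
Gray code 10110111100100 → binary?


Gray code: 10110111100100
MSB stays the same: 1
Each subsequent bit = prev_binary XOR current_gray:
  B[1] = 1 XOR 0 = 1
  B[2] = 1 XOR 1 = 0
  B[3] = 0 XOR 1 = 1
  B[4] = 1 XOR 0 = 1
  B[5] = 1 XOR 1 = 0
  B[6] = 0 XOR 1 = 1
  B[7] = 1 XOR 1 = 0
  B[8] = 0 XOR 1 = 1
  B[9] = 1 XOR 0 = 1
  B[10] = 1 XOR 0 = 1
  B[11] = 1 XOR 1 = 0
  B[12] = 0 XOR 0 = 0
  B[13] = 0 XOR 0 = 0
= 11011010111000 (14008 decimal)


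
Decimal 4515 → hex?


Divide by 16 repeatedly:
4515 ÷ 16 = 282 remainder 3 (3)
282 ÷ 16 = 17 remainder 10 (A)
17 ÷ 16 = 1 remainder 1 (1)
1 ÷ 16 = 0 remainder 1 (1)
Reading remainders bottom-up:
= 0x11A3


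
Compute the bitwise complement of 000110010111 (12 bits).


Original: 000110010111
Invert all bits:
  bit 0: 0 → 1
  bit 1: 0 → 1
  bit 2: 0 → 1
  bit 3: 1 → 0
  bit 4: 1 → 0
  bit 5: 0 → 1
  bit 6: 0 → 1
  bit 7: 1 → 0
  bit 8: 0 → 1
  bit 9: 1 → 0
  bit 10: 1 → 0
  bit 11: 1 → 0
= 111001101000


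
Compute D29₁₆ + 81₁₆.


Align and add column by column (LSB to MSB, each column mod 16 with carry):
  0D29
+ 0081
  ----
  col 0: 9(9) + 1(1) + 0 (carry in) = 10 → A(10), carry out 0
  col 1: 2(2) + 8(8) + 0 (carry in) = 10 → A(10), carry out 0
  col 2: D(13) + 0(0) + 0 (carry in) = 13 → D(13), carry out 0
  col 3: 0(0) + 0(0) + 0 (carry in) = 0 → 0(0), carry out 0
Reading digits MSB→LSB: 0DAA
Strip leading zeros: DAA
= 0xDAA


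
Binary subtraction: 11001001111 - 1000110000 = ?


Align and subtract column by column (LSB to MSB, borrowing when needed):
  11001001111
- 01000110000
  -----------
  col 0: (1 - 0 borrow-in) - 0 → 1 - 0 = 1, borrow out 0
  col 1: (1 - 0 borrow-in) - 0 → 1 - 0 = 1, borrow out 0
  col 2: (1 - 0 borrow-in) - 0 → 1 - 0 = 1, borrow out 0
  col 3: (1 - 0 borrow-in) - 0 → 1 - 0 = 1, borrow out 0
  col 4: (0 - 0 borrow-in) - 1 → borrow from next column: (0+2) - 1 = 1, borrow out 1
  col 5: (0 - 1 borrow-in) - 1 → borrow from next column: (-1+2) - 1 = 0, borrow out 1
  col 6: (1 - 1 borrow-in) - 0 → 0 - 0 = 0, borrow out 0
  col 7: (0 - 0 borrow-in) - 0 → 0 - 0 = 0, borrow out 0
  col 8: (0 - 0 borrow-in) - 0 → 0 - 0 = 0, borrow out 0
  col 9: (1 - 0 borrow-in) - 1 → 1 - 1 = 0, borrow out 0
  col 10: (1 - 0 borrow-in) - 0 → 1 - 0 = 1, borrow out 0
Reading bits MSB→LSB: 10000011111
Strip leading zeros: 10000011111
= 10000011111


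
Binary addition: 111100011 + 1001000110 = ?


Align and add column by column (LSB to MSB, carry propagating):
  00111100011
+ 01001000110
  -----------
  col 0: 1 + 0 + 0 (carry in) = 1 → bit 1, carry out 0
  col 1: 1 + 1 + 0 (carry in) = 2 → bit 0, carry out 1
  col 2: 0 + 1 + 1 (carry in) = 2 → bit 0, carry out 1
  col 3: 0 + 0 + 1 (carry in) = 1 → bit 1, carry out 0
  col 4: 0 + 0 + 0 (carry in) = 0 → bit 0, carry out 0
  col 5: 1 + 0 + 0 (carry in) = 1 → bit 1, carry out 0
  col 6: 1 + 1 + 0 (carry in) = 2 → bit 0, carry out 1
  col 7: 1 + 0 + 1 (carry in) = 2 → bit 0, carry out 1
  col 8: 1 + 0 + 1 (carry in) = 2 → bit 0, carry out 1
  col 9: 0 + 1 + 1 (carry in) = 2 → bit 0, carry out 1
  col 10: 0 + 0 + 1 (carry in) = 1 → bit 1, carry out 0
Reading bits MSB→LSB: 10000101001
Strip leading zeros: 10000101001
= 10000101001


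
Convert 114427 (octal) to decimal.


Positional values:
Position 0: 7 × 8^0 = 7
Position 1: 2 × 8^1 = 16
Position 2: 4 × 8^2 = 256
Position 3: 4 × 8^3 = 2048
Position 4: 1 × 8^4 = 4096
Position 5: 1 × 8^5 = 32768
Sum = 7 + 16 + 256 + 2048 + 4096 + 32768
= 39191


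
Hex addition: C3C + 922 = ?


Align and add column by column (LSB to MSB, each column mod 16 with carry):
  0C3C
+ 0922
  ----
  col 0: C(12) + 2(2) + 0 (carry in) = 14 → E(14), carry out 0
  col 1: 3(3) + 2(2) + 0 (carry in) = 5 → 5(5), carry out 0
  col 2: C(12) + 9(9) + 0 (carry in) = 21 → 5(5), carry out 1
  col 3: 0(0) + 0(0) + 1 (carry in) = 1 → 1(1), carry out 0
Reading digits MSB→LSB: 155E
Strip leading zeros: 155E
= 0x155E


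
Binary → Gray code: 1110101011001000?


Binary: 1110101011001000
Gray code: G = B XOR (B >> 1)
B >> 1 = 0111010101100100
1110101011001000 XOR 0111010101100100:
  1 XOR 0 = 1
  1 XOR 1 = 0
  1 XOR 1 = 0
  0 XOR 1 = 1
  1 XOR 0 = 1
  0 XOR 1 = 1
  1 XOR 0 = 1
  0 XOR 1 = 1
  1 XOR 0 = 1
  1 XOR 1 = 0
  0 XOR 1 = 1
  0 XOR 0 = 0
  1 XOR 0 = 1
  0 XOR 1 = 1
  0 XOR 0 = 0
  0 XOR 0 = 0
= 1001111110101100


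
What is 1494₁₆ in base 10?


Positional values:
Position 0: 4 × 16^0 = 4 × 1 = 4
Position 1: 9 × 16^1 = 9 × 16 = 144
Position 2: 4 × 16^2 = 4 × 256 = 1024
Position 3: 1 × 16^3 = 1 × 4096 = 4096
Sum = 4 + 144 + 1024 + 4096
= 5268


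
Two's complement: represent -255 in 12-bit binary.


Original: 000011111111
Step 1 - Invert all bits: 111100000000
Step 2 - Add 1: 111100000000 + 1
= 111100000001 (represents -255)


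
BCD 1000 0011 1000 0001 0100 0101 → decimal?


Each 4-bit group → digit:
  1000 → 8
  0011 → 3
  1000 → 8
  0001 → 1
  0100 → 4
  0101 → 5
= 838145


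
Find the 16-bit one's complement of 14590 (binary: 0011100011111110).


Original: 0011100011111110
Invert all bits:
  bit 0: 0 → 1
  bit 1: 0 → 1
  bit 2: 1 → 0
  bit 3: 1 → 0
  bit 4: 1 → 0
  bit 5: 0 → 1
  bit 6: 0 → 1
  bit 7: 0 → 1
  bit 8: 1 → 0
  bit 9: 1 → 0
  bit 10: 1 → 0
  bit 11: 1 → 0
  bit 12: 1 → 0
  bit 13: 1 → 0
  bit 14: 1 → 0
  bit 15: 0 → 1
= 1100011100000001


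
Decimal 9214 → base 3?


Divide by 3 repeatedly:
9214 ÷ 3 = 3071 remainder 1
3071 ÷ 3 = 1023 remainder 2
1023 ÷ 3 = 341 remainder 0
341 ÷ 3 = 113 remainder 2
113 ÷ 3 = 37 remainder 2
37 ÷ 3 = 12 remainder 1
12 ÷ 3 = 4 remainder 0
4 ÷ 3 = 1 remainder 1
1 ÷ 3 = 0 remainder 1
Reading remainders bottom-up:
= 110122021


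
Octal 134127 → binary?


Each octal digit → 3 binary bits:
  1 = 001
  3 = 011
  4 = 100
  1 = 001
  2 = 010
  7 = 111
Concatenate: 001 011 100 001 010 111
= 001011100001010111


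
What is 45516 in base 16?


Divide by 16 repeatedly:
45516 ÷ 16 = 2844 remainder 12 (C)
2844 ÷ 16 = 177 remainder 12 (C)
177 ÷ 16 = 11 remainder 1 (1)
11 ÷ 16 = 0 remainder 11 (B)
Reading remainders bottom-up:
= 0xB1CC


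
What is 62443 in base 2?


Divide by 2 repeatedly:
62443 ÷ 2 = 31221 remainder 1
31221 ÷ 2 = 15610 remainder 1
15610 ÷ 2 = 7805 remainder 0
7805 ÷ 2 = 3902 remainder 1
3902 ÷ 2 = 1951 remainder 0
1951 ÷ 2 = 975 remainder 1
975 ÷ 2 = 487 remainder 1
487 ÷ 2 = 243 remainder 1
243 ÷ 2 = 121 remainder 1
121 ÷ 2 = 60 remainder 1
60 ÷ 2 = 30 remainder 0
30 ÷ 2 = 15 remainder 0
15 ÷ 2 = 7 remainder 1
7 ÷ 2 = 3 remainder 1
3 ÷ 2 = 1 remainder 1
1 ÷ 2 = 0 remainder 1
Reading remainders bottom-up:
= 1111001111101011


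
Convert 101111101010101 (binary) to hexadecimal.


Group into 4-bit nibbles: 0101111101010101
  0101 = 5
  1111 = F
  0101 = 5
  0101 = 5
= 0x5F55


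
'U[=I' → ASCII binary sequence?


String: 'U[=I'  (4 characters)
Per-character ASCII lookup:
  'U': uppercase starts at 65: 'U' = 65 + 20 = 85 → 1010101
  '[': special character: '[' = 91 → 1011011
  '=': special character: '=' = 61 → 111101
  'I': uppercase starts at 65: 'I' = 65 + 8 = 73 → 1001001
= 1010101 1011011 111101 1001001


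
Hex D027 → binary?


Each hex digit → 4 binary bits:
  D = 1101
  0 = 0000
  2 = 0010
  7 = 0111
Concatenate: 1101 0000 0010 0111
= 1101000000100111


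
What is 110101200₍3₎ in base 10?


Positional values (base 3):
  0 × 3^0 = 0 × 1 = 0
  0 × 3^1 = 0 × 3 = 0
  2 × 3^2 = 2 × 9 = 18
  1 × 3^3 = 1 × 27 = 27
  0 × 3^4 = 0 × 81 = 0
  1 × 3^5 = 1 × 243 = 243
  0 × 3^6 = 0 × 729 = 0
  1 × 3^7 = 1 × 2187 = 2187
  1 × 3^8 = 1 × 6561 = 6561
Sum = 0 + 0 + 18 + 27 + 0 + 243 + 0 + 2187 + 6561
= 9036


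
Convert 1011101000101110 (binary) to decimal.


Positional values:
Bit 1: 1 × 2^1 = 2
Bit 2: 1 × 2^2 = 4
Bit 3: 1 × 2^3 = 8
Bit 5: 1 × 2^5 = 32
Bit 9: 1 × 2^9 = 512
Bit 11: 1 × 2^11 = 2048
Bit 12: 1 × 2^12 = 4096
Bit 13: 1 × 2^13 = 8192
Bit 15: 1 × 2^15 = 32768
Sum = 2 + 4 + 8 + 32 + 512 + 2048 + 4096 + 8192 + 32768
= 47662


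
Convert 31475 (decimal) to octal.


Divide by 8 repeatedly:
31475 ÷ 8 = 3934 remainder 3
3934 ÷ 8 = 491 remainder 6
491 ÷ 8 = 61 remainder 3
61 ÷ 8 = 7 remainder 5
7 ÷ 8 = 0 remainder 7
Reading remainders bottom-up:
= 0o75363


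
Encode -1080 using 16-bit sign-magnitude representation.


Sign bit: 1 (negative)
Magnitude: 1080 = 000010000111000
= 1000010000111000


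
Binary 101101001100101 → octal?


Group into 3-bit groups: 101101001100101
  101 = 5
  101 = 5
  001 = 1
  100 = 4
  101 = 5
= 0o55145


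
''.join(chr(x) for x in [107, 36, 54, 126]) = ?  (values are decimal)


Codes (decimal): 107 36 54 126
Per-code ASCII lookup:
  107  (range 97-122: lowercase, 107 - 97 = 10) → 'k'
  36  (special character) → '$'
  54  (range 48-57: digits, 54 - 48 = 6) → '6'
  126  (special character) → '~'
= 'k$6~'


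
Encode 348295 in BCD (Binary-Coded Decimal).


Each digit → 4-bit binary:
  3 → 0011
  4 → 0100
  8 → 1000
  2 → 0010
  9 → 1001
  5 → 0101
= 0011 0100 1000 0010 1001 0101


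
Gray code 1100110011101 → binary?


Gray code: 1100110011101
MSB stays the same: 1
Each subsequent bit = prev_binary XOR current_gray:
  B[1] = 1 XOR 1 = 0
  B[2] = 0 XOR 0 = 0
  B[3] = 0 XOR 0 = 0
  B[4] = 0 XOR 1 = 1
  B[5] = 1 XOR 1 = 0
  B[6] = 0 XOR 0 = 0
  B[7] = 0 XOR 0 = 0
  B[8] = 0 XOR 1 = 1
  B[9] = 1 XOR 1 = 0
  B[10] = 0 XOR 1 = 1
  B[11] = 1 XOR 0 = 1
  B[12] = 1 XOR 1 = 0
= 1000100010110 (4374 decimal)


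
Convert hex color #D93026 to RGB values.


Hex: #D93026
R = D9₁₆ = 217
G = 30₁₆ = 48
B = 26₁₆ = 38
= RGB(217, 48, 38)


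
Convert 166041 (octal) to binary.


Each octal digit → 3 binary bits:
  1 = 001
  6 = 110
  6 = 110
  0 = 000
  4 = 100
  1 = 001
Concatenate: 001 110 110 000 100 001
= 001110110000100001


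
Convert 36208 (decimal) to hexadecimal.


Divide by 16 repeatedly:
36208 ÷ 16 = 2263 remainder 0 (0)
2263 ÷ 16 = 141 remainder 7 (7)
141 ÷ 16 = 8 remainder 13 (D)
8 ÷ 16 = 0 remainder 8 (8)
Reading remainders bottom-up:
= 0x8D70


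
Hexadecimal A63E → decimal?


Positional values:
Position 0: E × 16^0 = 14 × 1 = 14
Position 1: 3 × 16^1 = 3 × 16 = 48
Position 2: 6 × 16^2 = 6 × 256 = 1536
Position 3: A × 16^3 = 10 × 4096 = 40960
Sum = 14 + 48 + 1536 + 40960
= 42558


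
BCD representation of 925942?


Each digit → 4-bit binary:
  9 → 1001
  2 → 0010
  5 → 0101
  9 → 1001
  4 → 0100
  2 → 0010
= 1001 0010 0101 1001 0100 0010


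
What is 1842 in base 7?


Divide by 7 repeatedly:
1842 ÷ 7 = 263 remainder 1
263 ÷ 7 = 37 remainder 4
37 ÷ 7 = 5 remainder 2
5 ÷ 7 = 0 remainder 5
Reading remainders bottom-up:
= 5241


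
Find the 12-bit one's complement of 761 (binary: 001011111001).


Original: 001011111001
Invert all bits:
  bit 0: 0 → 1
  bit 1: 0 → 1
  bit 2: 1 → 0
  bit 3: 0 → 1
  bit 4: 1 → 0
  bit 5: 1 → 0
  bit 6: 1 → 0
  bit 7: 1 → 0
  bit 8: 1 → 0
  bit 9: 0 → 1
  bit 10: 0 → 1
  bit 11: 1 → 0
= 110100000110


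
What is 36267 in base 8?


Divide by 8 repeatedly:
36267 ÷ 8 = 4533 remainder 3
4533 ÷ 8 = 566 remainder 5
566 ÷ 8 = 70 remainder 6
70 ÷ 8 = 8 remainder 6
8 ÷ 8 = 1 remainder 0
1 ÷ 8 = 0 remainder 1
Reading remainders bottom-up:
= 0o106653


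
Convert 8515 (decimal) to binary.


Divide by 2 repeatedly:
8515 ÷ 2 = 4257 remainder 1
4257 ÷ 2 = 2128 remainder 1
2128 ÷ 2 = 1064 remainder 0
1064 ÷ 2 = 532 remainder 0
532 ÷ 2 = 266 remainder 0
266 ÷ 2 = 133 remainder 0
133 ÷ 2 = 66 remainder 1
66 ÷ 2 = 33 remainder 0
33 ÷ 2 = 16 remainder 1
16 ÷ 2 = 8 remainder 0
8 ÷ 2 = 4 remainder 0
4 ÷ 2 = 2 remainder 0
2 ÷ 2 = 1 remainder 0
1 ÷ 2 = 0 remainder 1
Reading remainders bottom-up:
= 10000101000011


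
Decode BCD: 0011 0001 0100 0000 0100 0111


Each 4-bit group → digit:
  0011 → 3
  0001 → 1
  0100 → 4
  0000 → 0
  0100 → 4
  0111 → 7
= 314047


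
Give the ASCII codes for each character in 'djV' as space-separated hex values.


String: 'djV'  (3 characters)
Per-character ASCII lookup:
  'd': lowercase starts at 97: 'd' = 97 + 3 = 100 → 0x64
  'j': lowercase starts at 97: 'j' = 97 + 9 = 106 → 0x6A
  'V': uppercase starts at 65: 'V' = 65 + 21 = 86 → 0x56
= 0x64 0x6A 0x56


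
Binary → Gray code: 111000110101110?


Binary: 111000110101110
Gray code: G = B XOR (B >> 1)
B >> 1 = 011100011010111
111000110101110 XOR 011100011010111:
  1 XOR 0 = 1
  1 XOR 1 = 0
  1 XOR 1 = 0
  0 XOR 1 = 1
  0 XOR 0 = 0
  0 XOR 0 = 0
  1 XOR 0 = 1
  1 XOR 1 = 0
  0 XOR 1 = 1
  1 XOR 0 = 1
  0 XOR 1 = 1
  1 XOR 0 = 1
  1 XOR 1 = 0
  1 XOR 1 = 0
  0 XOR 1 = 1
= 100100101111001


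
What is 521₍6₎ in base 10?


Positional values (base 6):
  1 × 6^0 = 1 × 1 = 1
  2 × 6^1 = 2 × 6 = 12
  5 × 6^2 = 5 × 36 = 180
Sum = 1 + 12 + 180
= 193


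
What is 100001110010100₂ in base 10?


Positional values:
Bit 2: 1 × 2^2 = 4
Bit 4: 1 × 2^4 = 16
Bit 7: 1 × 2^7 = 128
Bit 8: 1 × 2^8 = 256
Bit 9: 1 × 2^9 = 512
Bit 14: 1 × 2^14 = 16384
Sum = 4 + 16 + 128 + 256 + 512 + 16384
= 17300


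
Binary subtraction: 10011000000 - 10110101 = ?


Align and subtract column by column (LSB to MSB, borrowing when needed):
  10011000000
- 00010110101
  -----------
  col 0: (0 - 0 borrow-in) - 1 → borrow from next column: (0+2) - 1 = 1, borrow out 1
  col 1: (0 - 1 borrow-in) - 0 → borrow from next column: (-1+2) - 0 = 1, borrow out 1
  col 2: (0 - 1 borrow-in) - 1 → borrow from next column: (-1+2) - 1 = 0, borrow out 1
  col 3: (0 - 1 borrow-in) - 0 → borrow from next column: (-1+2) - 0 = 1, borrow out 1
  col 4: (0 - 1 borrow-in) - 1 → borrow from next column: (-1+2) - 1 = 0, borrow out 1
  col 5: (0 - 1 borrow-in) - 1 → borrow from next column: (-1+2) - 1 = 0, borrow out 1
  col 6: (1 - 1 borrow-in) - 0 → 0 - 0 = 0, borrow out 0
  col 7: (1 - 0 borrow-in) - 1 → 1 - 1 = 0, borrow out 0
  col 8: (0 - 0 borrow-in) - 0 → 0 - 0 = 0, borrow out 0
  col 9: (0 - 0 borrow-in) - 0 → 0 - 0 = 0, borrow out 0
  col 10: (1 - 0 borrow-in) - 0 → 1 - 0 = 1, borrow out 0
Reading bits MSB→LSB: 10000001011
Strip leading zeros: 10000001011
= 10000001011


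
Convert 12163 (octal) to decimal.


Positional values:
Position 0: 3 × 8^0 = 3
Position 1: 6 × 8^1 = 48
Position 2: 1 × 8^2 = 64
Position 3: 2 × 8^3 = 1024
Position 4: 1 × 8^4 = 4096
Sum = 3 + 48 + 64 + 1024 + 4096
= 5235


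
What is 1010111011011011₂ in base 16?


Group into 4-bit nibbles: 1010111011011011
  1010 = A
  1110 = E
  1101 = D
  1011 = B
= 0xAEDB


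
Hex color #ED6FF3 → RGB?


Hex: #ED6FF3
R = ED₁₆ = 237
G = 6F₁₆ = 111
B = F3₁₆ = 243
= RGB(237, 111, 243)


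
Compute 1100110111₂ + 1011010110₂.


Align and add column by column (LSB to MSB, carry propagating):
  01100110111
+ 01011010110
  -----------
  col 0: 1 + 0 + 0 (carry in) = 1 → bit 1, carry out 0
  col 1: 1 + 1 + 0 (carry in) = 2 → bit 0, carry out 1
  col 2: 1 + 1 + 1 (carry in) = 3 → bit 1, carry out 1
  col 3: 0 + 0 + 1 (carry in) = 1 → bit 1, carry out 0
  col 4: 1 + 1 + 0 (carry in) = 2 → bit 0, carry out 1
  col 5: 1 + 0 + 1 (carry in) = 2 → bit 0, carry out 1
  col 6: 0 + 1 + 1 (carry in) = 2 → bit 0, carry out 1
  col 7: 0 + 1 + 1 (carry in) = 2 → bit 0, carry out 1
  col 8: 1 + 0 + 1 (carry in) = 2 → bit 0, carry out 1
  col 9: 1 + 1 + 1 (carry in) = 3 → bit 1, carry out 1
  col 10: 0 + 0 + 1 (carry in) = 1 → bit 1, carry out 0
Reading bits MSB→LSB: 11000001101
Strip leading zeros: 11000001101
= 11000001101


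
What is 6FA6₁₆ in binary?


Each hex digit → 4 binary bits:
  6 = 0110
  F = 1111
  A = 1010
  6 = 0110
Concatenate: 0110 1111 1010 0110
= 0110111110100110


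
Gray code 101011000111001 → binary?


Gray code: 101011000111001
MSB stays the same: 1
Each subsequent bit = prev_binary XOR current_gray:
  B[1] = 1 XOR 0 = 1
  B[2] = 1 XOR 1 = 0
  B[3] = 0 XOR 0 = 0
  B[4] = 0 XOR 1 = 1
  B[5] = 1 XOR 1 = 0
  B[6] = 0 XOR 0 = 0
  B[7] = 0 XOR 0 = 0
  B[8] = 0 XOR 0 = 0
  B[9] = 0 XOR 1 = 1
  B[10] = 1 XOR 1 = 0
  B[11] = 0 XOR 1 = 1
  B[12] = 1 XOR 0 = 1
  B[13] = 1 XOR 0 = 1
  B[14] = 1 XOR 1 = 0
= 110010000101110 (25646 decimal)


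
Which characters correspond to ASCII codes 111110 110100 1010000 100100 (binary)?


Codes (binary): 111110 110100 1010000 100100
Per-code ASCII lookup:
  111110 = 62  (special character) → '>'
  110100 = 52  (range 48-57: digits, 52 - 48 = 4) → '4'
  1010000 = 80  (range 65-90: uppercase, 80 - 65 = 15) → 'P'
  100100 = 36  (special character) → '$'
= '>4P$'


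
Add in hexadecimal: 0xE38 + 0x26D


Align and add column by column (LSB to MSB, each column mod 16 with carry):
  0E38
+ 026D
  ----
  col 0: 8(8) + D(13) + 0 (carry in) = 21 → 5(5), carry out 1
  col 1: 3(3) + 6(6) + 1 (carry in) = 10 → A(10), carry out 0
  col 2: E(14) + 2(2) + 0 (carry in) = 16 → 0(0), carry out 1
  col 3: 0(0) + 0(0) + 1 (carry in) = 1 → 1(1), carry out 0
Reading digits MSB→LSB: 10A5
Strip leading zeros: 10A5
= 0x10A5


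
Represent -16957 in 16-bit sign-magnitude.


Sign bit: 1 (negative)
Magnitude: 16957 = 100001000111101
= 1100001000111101


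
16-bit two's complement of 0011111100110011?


Original: 0011111100110011
Step 1 - Invert all bits: 1100000011001100
Step 2 - Add 1: 1100000011001100 + 1
= 1100000011001101 (represents -16179)


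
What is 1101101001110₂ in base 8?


Group into 3-bit groups: 001101101001110
  001 = 1
  101 = 5
  101 = 5
  001 = 1
  110 = 6
= 0o15516


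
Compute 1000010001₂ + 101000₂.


Align and add column by column (LSB to MSB, carry propagating):
  01000010001
+ 00000101000
  -----------
  col 0: 1 + 0 + 0 (carry in) = 1 → bit 1, carry out 0
  col 1: 0 + 0 + 0 (carry in) = 0 → bit 0, carry out 0
  col 2: 0 + 0 + 0 (carry in) = 0 → bit 0, carry out 0
  col 3: 0 + 1 + 0 (carry in) = 1 → bit 1, carry out 0
  col 4: 1 + 0 + 0 (carry in) = 1 → bit 1, carry out 0
  col 5: 0 + 1 + 0 (carry in) = 1 → bit 1, carry out 0
  col 6: 0 + 0 + 0 (carry in) = 0 → bit 0, carry out 0
  col 7: 0 + 0 + 0 (carry in) = 0 → bit 0, carry out 0
  col 8: 0 + 0 + 0 (carry in) = 0 → bit 0, carry out 0
  col 9: 1 + 0 + 0 (carry in) = 1 → bit 1, carry out 0
  col 10: 0 + 0 + 0 (carry in) = 0 → bit 0, carry out 0
Reading bits MSB→LSB: 01000111001
Strip leading zeros: 1000111001
= 1000111001


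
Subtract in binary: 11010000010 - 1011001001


Align and subtract column by column (LSB to MSB, borrowing when needed):
  11010000010
- 01011001001
  -----------
  col 0: (0 - 0 borrow-in) - 1 → borrow from next column: (0+2) - 1 = 1, borrow out 1
  col 1: (1 - 1 borrow-in) - 0 → 0 - 0 = 0, borrow out 0
  col 2: (0 - 0 borrow-in) - 0 → 0 - 0 = 0, borrow out 0
  col 3: (0 - 0 borrow-in) - 1 → borrow from next column: (0+2) - 1 = 1, borrow out 1
  col 4: (0 - 1 borrow-in) - 0 → borrow from next column: (-1+2) - 0 = 1, borrow out 1
  col 5: (0 - 1 borrow-in) - 0 → borrow from next column: (-1+2) - 0 = 1, borrow out 1
  col 6: (0 - 1 borrow-in) - 1 → borrow from next column: (-1+2) - 1 = 0, borrow out 1
  col 7: (1 - 1 borrow-in) - 1 → borrow from next column: (0+2) - 1 = 1, borrow out 1
  col 8: (0 - 1 borrow-in) - 0 → borrow from next column: (-1+2) - 0 = 1, borrow out 1
  col 9: (1 - 1 borrow-in) - 1 → borrow from next column: (0+2) - 1 = 1, borrow out 1
  col 10: (1 - 1 borrow-in) - 0 → 0 - 0 = 0, borrow out 0
Reading bits MSB→LSB: 01110111001
Strip leading zeros: 1110111001
= 1110111001


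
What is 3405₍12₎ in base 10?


Positional values (base 12):
  5 × 12^0 = 5 × 1 = 5
  0 × 12^1 = 0 × 12 = 0
  4 × 12^2 = 4 × 144 = 576
  3 × 12^3 = 3 × 1728 = 5184
Sum = 5 + 0 + 576 + 5184
= 5765


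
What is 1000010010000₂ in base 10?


Positional values:
Bit 4: 1 × 2^4 = 16
Bit 7: 1 × 2^7 = 128
Bit 12: 1 × 2^12 = 4096
Sum = 16 + 128 + 4096
= 4240


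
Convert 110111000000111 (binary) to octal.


Group into 3-bit groups: 110111000000111
  110 = 6
  111 = 7
  000 = 0
  000 = 0
  111 = 7
= 0o67007


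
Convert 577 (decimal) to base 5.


Divide by 5 repeatedly:
577 ÷ 5 = 115 remainder 2
115 ÷ 5 = 23 remainder 0
23 ÷ 5 = 4 remainder 3
4 ÷ 5 = 0 remainder 4
Reading remainders bottom-up:
= 4302


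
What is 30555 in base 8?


Divide by 8 repeatedly:
30555 ÷ 8 = 3819 remainder 3
3819 ÷ 8 = 477 remainder 3
477 ÷ 8 = 59 remainder 5
59 ÷ 8 = 7 remainder 3
7 ÷ 8 = 0 remainder 7
Reading remainders bottom-up:
= 0o73533


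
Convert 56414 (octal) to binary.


Each octal digit → 3 binary bits:
  5 = 101
  6 = 110
  4 = 100
  1 = 001
  4 = 100
Concatenate: 101 110 100 001 100
= 101110100001100


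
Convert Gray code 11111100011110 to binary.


Gray code: 11111100011110
MSB stays the same: 1
Each subsequent bit = prev_binary XOR current_gray:
  B[1] = 1 XOR 1 = 0
  B[2] = 0 XOR 1 = 1
  B[3] = 1 XOR 1 = 0
  B[4] = 0 XOR 1 = 1
  B[5] = 1 XOR 1 = 0
  B[6] = 0 XOR 0 = 0
  B[7] = 0 XOR 0 = 0
  B[8] = 0 XOR 0 = 0
  B[9] = 0 XOR 1 = 1
  B[10] = 1 XOR 1 = 0
  B[11] = 0 XOR 1 = 1
  B[12] = 1 XOR 1 = 0
  B[13] = 0 XOR 0 = 0
= 10101000010100 (10772 decimal)


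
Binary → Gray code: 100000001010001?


Binary: 100000001010001
Gray code: G = B XOR (B >> 1)
B >> 1 = 010000000101000
100000001010001 XOR 010000000101000:
  1 XOR 0 = 1
  0 XOR 1 = 1
  0 XOR 0 = 0
  0 XOR 0 = 0
  0 XOR 0 = 0
  0 XOR 0 = 0
  0 XOR 0 = 0
  0 XOR 0 = 0
  1 XOR 0 = 1
  0 XOR 1 = 1
  1 XOR 0 = 1
  0 XOR 1 = 1
  0 XOR 0 = 0
  0 XOR 0 = 0
  1 XOR 0 = 1
= 110000001111001


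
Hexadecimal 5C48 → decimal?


Positional values:
Position 0: 8 × 16^0 = 8 × 1 = 8
Position 1: 4 × 16^1 = 4 × 16 = 64
Position 2: C × 16^2 = 12 × 256 = 3072
Position 3: 5 × 16^3 = 5 × 4096 = 20480
Sum = 8 + 64 + 3072 + 20480
= 23624


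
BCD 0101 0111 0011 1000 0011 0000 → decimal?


Each 4-bit group → digit:
  0101 → 5
  0111 → 7
  0011 → 3
  1000 → 8
  0011 → 3
  0000 → 0
= 573830


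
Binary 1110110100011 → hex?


Group into 4-bit nibbles: 0001110110100011
  0001 = 1
  1101 = D
  1010 = A
  0011 = 3
= 0x1DA3


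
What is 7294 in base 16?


Divide by 16 repeatedly:
7294 ÷ 16 = 455 remainder 14 (E)
455 ÷ 16 = 28 remainder 7 (7)
28 ÷ 16 = 1 remainder 12 (C)
1 ÷ 16 = 0 remainder 1 (1)
Reading remainders bottom-up:
= 0x1C7E


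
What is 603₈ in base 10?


Positional values:
Position 0: 3 × 8^0 = 3
Position 1: 0 × 8^1 = 0
Position 2: 6 × 8^2 = 384
Sum = 3 + 0 + 384
= 387


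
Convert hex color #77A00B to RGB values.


Hex: #77A00B
R = 77₁₆ = 119
G = A0₁₆ = 160
B = 0B₁₆ = 11
= RGB(119, 160, 11)


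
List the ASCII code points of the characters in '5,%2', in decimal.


String: '5,%2'  (4 characters)
Per-character ASCII lookup:
  '5': digits start at 48: '5' = 48 + 5 = 53
  ',': special character: ',' = 44
  '%': special character: '%' = 37
  '2': digits start at 48: '2' = 48 + 2 = 50
= 53 44 37 50


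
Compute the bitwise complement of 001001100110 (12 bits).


Original: 001001100110
Invert all bits:
  bit 0: 0 → 1
  bit 1: 0 → 1
  bit 2: 1 → 0
  bit 3: 0 → 1
  bit 4: 0 → 1
  bit 5: 1 → 0
  bit 6: 1 → 0
  bit 7: 0 → 1
  bit 8: 0 → 1
  bit 9: 1 → 0
  bit 10: 1 → 0
  bit 11: 0 → 1
= 110110011001


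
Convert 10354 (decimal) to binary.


Divide by 2 repeatedly:
10354 ÷ 2 = 5177 remainder 0
5177 ÷ 2 = 2588 remainder 1
2588 ÷ 2 = 1294 remainder 0
1294 ÷ 2 = 647 remainder 0
647 ÷ 2 = 323 remainder 1
323 ÷ 2 = 161 remainder 1
161 ÷ 2 = 80 remainder 1
80 ÷ 2 = 40 remainder 0
40 ÷ 2 = 20 remainder 0
20 ÷ 2 = 10 remainder 0
10 ÷ 2 = 5 remainder 0
5 ÷ 2 = 2 remainder 1
2 ÷ 2 = 1 remainder 0
1 ÷ 2 = 0 remainder 1
Reading remainders bottom-up:
= 10100001110010


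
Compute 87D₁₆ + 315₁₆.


Align and add column by column (LSB to MSB, each column mod 16 with carry):
  087D
+ 0315
  ----
  col 0: D(13) + 5(5) + 0 (carry in) = 18 → 2(2), carry out 1
  col 1: 7(7) + 1(1) + 1 (carry in) = 9 → 9(9), carry out 0
  col 2: 8(8) + 3(3) + 0 (carry in) = 11 → B(11), carry out 0
  col 3: 0(0) + 0(0) + 0 (carry in) = 0 → 0(0), carry out 0
Reading digits MSB→LSB: 0B92
Strip leading zeros: B92
= 0xB92


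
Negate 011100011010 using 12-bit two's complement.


Original: 011100011010
Step 1 - Invert all bits: 100011100101
Step 2 - Add 1: 100011100101 + 1
= 100011100110 (represents -1818)


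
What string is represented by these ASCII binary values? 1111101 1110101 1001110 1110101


Codes (binary): 1111101 1110101 1001110 1110101
Per-code ASCII lookup:
  1111101 = 125  (special character) → '}'
  1110101 = 117  (range 97-122: lowercase, 117 - 97 = 20) → 'u'
  1001110 = 78  (range 65-90: uppercase, 78 - 65 = 13) → 'N'
  1110101 = 117  (range 97-122: lowercase, 117 - 97 = 20) → 'u'
= '}uNu'


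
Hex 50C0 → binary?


Each hex digit → 4 binary bits:
  5 = 0101
  0 = 0000
  C = 1100
  0 = 0000
Concatenate: 0101 0000 1100 0000
= 0101000011000000


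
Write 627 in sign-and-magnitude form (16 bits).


Sign bit: 0 (positive)
Magnitude: 627 = 000001001110011
= 0000001001110011


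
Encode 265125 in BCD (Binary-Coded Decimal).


Each digit → 4-bit binary:
  2 → 0010
  6 → 0110
  5 → 0101
  1 → 0001
  2 → 0010
  5 → 0101
= 0010 0110 0101 0001 0010 0101


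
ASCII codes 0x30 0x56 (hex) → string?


Codes (hex): 0x30 0x56
Per-code ASCII lookup:
  0x30 = 48  (range 48-57: digits, 48 - 48 = 0) → '0'
  0x56 = 86  (range 65-90: uppercase, 86 - 65 = 21) → 'V'
= '0V'


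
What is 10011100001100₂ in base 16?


Group into 4-bit nibbles: 0010011100001100
  0010 = 2
  0111 = 7
  0000 = 0
  1100 = C
= 0x270C


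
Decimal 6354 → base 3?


Divide by 3 repeatedly:
6354 ÷ 3 = 2118 remainder 0
2118 ÷ 3 = 706 remainder 0
706 ÷ 3 = 235 remainder 1
235 ÷ 3 = 78 remainder 1
78 ÷ 3 = 26 remainder 0
26 ÷ 3 = 8 remainder 2
8 ÷ 3 = 2 remainder 2
2 ÷ 3 = 0 remainder 2
Reading remainders bottom-up:
= 22201100


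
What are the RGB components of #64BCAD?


Hex: #64BCAD
R = 64₁₆ = 100
G = BC₁₆ = 188
B = AD₁₆ = 173
= RGB(100, 188, 173)


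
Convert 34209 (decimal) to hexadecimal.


Divide by 16 repeatedly:
34209 ÷ 16 = 2138 remainder 1 (1)
2138 ÷ 16 = 133 remainder 10 (A)
133 ÷ 16 = 8 remainder 5 (5)
8 ÷ 16 = 0 remainder 8 (8)
Reading remainders bottom-up:
= 0x85A1


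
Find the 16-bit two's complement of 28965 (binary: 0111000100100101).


Original: 0111000100100101
Step 1 - Invert all bits: 1000111011011010
Step 2 - Add 1: 1000111011011010 + 1
= 1000111011011011 (represents -28965)


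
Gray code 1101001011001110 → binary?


Gray code: 1101001011001110
MSB stays the same: 1
Each subsequent bit = prev_binary XOR current_gray:
  B[1] = 1 XOR 1 = 0
  B[2] = 0 XOR 0 = 0
  B[3] = 0 XOR 1 = 1
  B[4] = 1 XOR 0 = 1
  B[5] = 1 XOR 0 = 1
  B[6] = 1 XOR 1 = 0
  B[7] = 0 XOR 0 = 0
  B[8] = 0 XOR 1 = 1
  B[9] = 1 XOR 1 = 0
  B[10] = 0 XOR 0 = 0
  B[11] = 0 XOR 0 = 0
  B[12] = 0 XOR 1 = 1
  B[13] = 1 XOR 1 = 0
  B[14] = 0 XOR 1 = 1
  B[15] = 1 XOR 0 = 1
= 1001110010001011 (40075 decimal)


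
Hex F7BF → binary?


Each hex digit → 4 binary bits:
  F = 1111
  7 = 0111
  B = 1011
  F = 1111
Concatenate: 1111 0111 1011 1111
= 1111011110111111


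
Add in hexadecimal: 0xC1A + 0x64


Align and add column by column (LSB to MSB, each column mod 16 with carry):
  0C1A
+ 0064
  ----
  col 0: A(10) + 4(4) + 0 (carry in) = 14 → E(14), carry out 0
  col 1: 1(1) + 6(6) + 0 (carry in) = 7 → 7(7), carry out 0
  col 2: C(12) + 0(0) + 0 (carry in) = 12 → C(12), carry out 0
  col 3: 0(0) + 0(0) + 0 (carry in) = 0 → 0(0), carry out 0
Reading digits MSB→LSB: 0C7E
Strip leading zeros: C7E
= 0xC7E


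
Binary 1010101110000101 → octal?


Group into 3-bit groups: 001010101110000101
  001 = 1
  010 = 2
  101 = 5
  110 = 6
  000 = 0
  101 = 5
= 0o125605


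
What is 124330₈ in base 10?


Positional values:
Position 0: 0 × 8^0 = 0
Position 1: 3 × 8^1 = 24
Position 2: 3 × 8^2 = 192
Position 3: 4 × 8^3 = 2048
Position 4: 2 × 8^4 = 8192
Position 5: 1 × 8^5 = 32768
Sum = 0 + 24 + 192 + 2048 + 8192 + 32768
= 43224


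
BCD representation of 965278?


Each digit → 4-bit binary:
  9 → 1001
  6 → 0110
  5 → 0101
  2 → 0010
  7 → 0111
  8 → 1000
= 1001 0110 0101 0010 0111 1000


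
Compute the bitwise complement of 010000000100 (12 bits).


Original: 010000000100
Invert all bits:
  bit 0: 0 → 1
  bit 1: 1 → 0
  bit 2: 0 → 1
  bit 3: 0 → 1
  bit 4: 0 → 1
  bit 5: 0 → 1
  bit 6: 0 → 1
  bit 7: 0 → 1
  bit 8: 0 → 1
  bit 9: 1 → 0
  bit 10: 0 → 1
  bit 11: 0 → 1
= 101111111011


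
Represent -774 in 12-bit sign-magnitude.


Sign bit: 1 (negative)
Magnitude: 774 = 01100000110
= 101100000110


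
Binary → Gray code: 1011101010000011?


Binary: 1011101010000011
Gray code: G = B XOR (B >> 1)
B >> 1 = 0101110101000001
1011101010000011 XOR 0101110101000001:
  1 XOR 0 = 1
  0 XOR 1 = 1
  1 XOR 0 = 1
  1 XOR 1 = 0
  1 XOR 1 = 0
  0 XOR 1 = 1
  1 XOR 0 = 1
  0 XOR 1 = 1
  1 XOR 0 = 1
  0 XOR 1 = 1
  0 XOR 0 = 0
  0 XOR 0 = 0
  0 XOR 0 = 0
  0 XOR 0 = 0
  1 XOR 0 = 1
  1 XOR 1 = 0
= 1110011111000010
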